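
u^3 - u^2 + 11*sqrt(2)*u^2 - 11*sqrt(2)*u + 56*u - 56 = (u - 1)*(u + 4*sqrt(2))*(u + 7*sqrt(2))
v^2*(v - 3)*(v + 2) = v^4 - v^3 - 6*v^2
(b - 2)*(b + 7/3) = b^2 + b/3 - 14/3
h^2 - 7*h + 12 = (h - 4)*(h - 3)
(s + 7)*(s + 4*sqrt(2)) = s^2 + 4*sqrt(2)*s + 7*s + 28*sqrt(2)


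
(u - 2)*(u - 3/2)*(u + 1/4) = u^3 - 13*u^2/4 + 17*u/8 + 3/4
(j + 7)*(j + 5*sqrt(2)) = j^2 + 7*j + 5*sqrt(2)*j + 35*sqrt(2)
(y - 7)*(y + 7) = y^2 - 49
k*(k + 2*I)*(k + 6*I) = k^3 + 8*I*k^2 - 12*k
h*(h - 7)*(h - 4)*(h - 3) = h^4 - 14*h^3 + 61*h^2 - 84*h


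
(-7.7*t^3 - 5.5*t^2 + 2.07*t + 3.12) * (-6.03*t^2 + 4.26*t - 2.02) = 46.431*t^5 + 0.363*t^4 - 20.3581*t^3 + 1.1146*t^2 + 9.1098*t - 6.3024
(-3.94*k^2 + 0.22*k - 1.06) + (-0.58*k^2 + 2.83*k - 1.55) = -4.52*k^2 + 3.05*k - 2.61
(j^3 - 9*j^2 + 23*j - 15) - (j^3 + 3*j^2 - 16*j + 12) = -12*j^2 + 39*j - 27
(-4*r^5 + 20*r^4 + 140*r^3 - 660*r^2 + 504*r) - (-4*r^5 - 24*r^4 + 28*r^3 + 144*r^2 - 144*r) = 44*r^4 + 112*r^3 - 804*r^2 + 648*r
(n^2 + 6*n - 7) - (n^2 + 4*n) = 2*n - 7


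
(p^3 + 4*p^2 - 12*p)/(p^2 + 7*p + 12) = p*(p^2 + 4*p - 12)/(p^2 + 7*p + 12)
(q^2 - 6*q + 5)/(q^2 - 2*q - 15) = (q - 1)/(q + 3)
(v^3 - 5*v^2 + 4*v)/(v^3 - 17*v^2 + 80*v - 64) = v*(v - 4)/(v^2 - 16*v + 64)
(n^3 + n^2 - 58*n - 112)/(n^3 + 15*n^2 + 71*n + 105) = (n^2 - 6*n - 16)/(n^2 + 8*n + 15)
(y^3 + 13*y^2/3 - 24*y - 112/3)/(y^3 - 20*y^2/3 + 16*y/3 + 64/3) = (y + 7)/(y - 4)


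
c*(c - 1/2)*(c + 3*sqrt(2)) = c^3 - c^2/2 + 3*sqrt(2)*c^2 - 3*sqrt(2)*c/2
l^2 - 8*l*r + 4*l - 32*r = (l + 4)*(l - 8*r)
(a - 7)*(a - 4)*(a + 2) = a^3 - 9*a^2 + 6*a + 56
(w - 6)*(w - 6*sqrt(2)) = w^2 - 6*sqrt(2)*w - 6*w + 36*sqrt(2)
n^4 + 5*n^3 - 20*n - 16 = (n - 2)*(n + 1)*(n + 2)*(n + 4)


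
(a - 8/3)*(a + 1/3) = a^2 - 7*a/3 - 8/9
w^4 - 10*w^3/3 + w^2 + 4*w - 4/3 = (w - 2)^2*(w - 1/3)*(w + 1)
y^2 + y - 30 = (y - 5)*(y + 6)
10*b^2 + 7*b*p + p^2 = (2*b + p)*(5*b + p)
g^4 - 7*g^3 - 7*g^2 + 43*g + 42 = (g - 7)*(g - 3)*(g + 1)*(g + 2)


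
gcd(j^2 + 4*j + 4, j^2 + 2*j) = j + 2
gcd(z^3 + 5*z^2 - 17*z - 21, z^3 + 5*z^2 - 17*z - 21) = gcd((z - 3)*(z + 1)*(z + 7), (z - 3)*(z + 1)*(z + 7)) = z^3 + 5*z^2 - 17*z - 21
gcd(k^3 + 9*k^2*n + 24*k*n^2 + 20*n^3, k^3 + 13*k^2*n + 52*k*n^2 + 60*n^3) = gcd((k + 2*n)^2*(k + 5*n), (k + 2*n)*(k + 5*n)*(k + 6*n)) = k^2 + 7*k*n + 10*n^2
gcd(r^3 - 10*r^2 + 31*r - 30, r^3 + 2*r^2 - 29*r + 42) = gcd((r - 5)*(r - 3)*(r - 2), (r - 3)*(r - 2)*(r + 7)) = r^2 - 5*r + 6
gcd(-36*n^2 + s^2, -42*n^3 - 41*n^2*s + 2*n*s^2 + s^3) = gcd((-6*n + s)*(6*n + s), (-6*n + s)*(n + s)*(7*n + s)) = -6*n + s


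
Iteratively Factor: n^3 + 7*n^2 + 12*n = (n + 4)*(n^2 + 3*n) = (n + 3)*(n + 4)*(n)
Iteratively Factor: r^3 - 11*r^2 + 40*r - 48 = (r - 4)*(r^2 - 7*r + 12) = (r - 4)^2*(r - 3)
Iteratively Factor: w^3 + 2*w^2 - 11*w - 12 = (w - 3)*(w^2 + 5*w + 4) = (w - 3)*(w + 1)*(w + 4)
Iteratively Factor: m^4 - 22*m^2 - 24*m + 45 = (m - 5)*(m^3 + 5*m^2 + 3*m - 9) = (m - 5)*(m + 3)*(m^2 + 2*m - 3) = (m - 5)*(m - 1)*(m + 3)*(m + 3)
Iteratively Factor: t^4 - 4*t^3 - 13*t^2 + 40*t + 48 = (t - 4)*(t^3 - 13*t - 12) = (t - 4)*(t + 1)*(t^2 - t - 12) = (t - 4)^2*(t + 1)*(t + 3)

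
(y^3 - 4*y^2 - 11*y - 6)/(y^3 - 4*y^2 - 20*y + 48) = (y^2 + 2*y + 1)/(y^2 + 2*y - 8)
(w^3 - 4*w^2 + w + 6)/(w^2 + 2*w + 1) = (w^2 - 5*w + 6)/(w + 1)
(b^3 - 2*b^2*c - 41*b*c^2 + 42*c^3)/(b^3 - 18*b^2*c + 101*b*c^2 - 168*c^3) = (b^2 + 5*b*c - 6*c^2)/(b^2 - 11*b*c + 24*c^2)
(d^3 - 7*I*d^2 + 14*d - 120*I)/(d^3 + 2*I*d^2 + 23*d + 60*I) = (d - 6*I)/(d + 3*I)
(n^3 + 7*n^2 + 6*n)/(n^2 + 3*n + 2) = n*(n + 6)/(n + 2)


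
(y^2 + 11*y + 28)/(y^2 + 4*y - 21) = (y + 4)/(y - 3)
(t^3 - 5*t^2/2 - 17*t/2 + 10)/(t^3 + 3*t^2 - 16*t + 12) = (t^2 - 3*t/2 - 10)/(t^2 + 4*t - 12)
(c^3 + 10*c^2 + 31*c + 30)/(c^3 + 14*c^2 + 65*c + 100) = (c^2 + 5*c + 6)/(c^2 + 9*c + 20)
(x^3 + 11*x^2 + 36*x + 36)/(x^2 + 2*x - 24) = (x^2 + 5*x + 6)/(x - 4)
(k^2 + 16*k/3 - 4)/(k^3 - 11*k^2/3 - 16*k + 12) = (k + 6)/(k^2 - 3*k - 18)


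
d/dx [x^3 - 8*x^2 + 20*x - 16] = 3*x^2 - 16*x + 20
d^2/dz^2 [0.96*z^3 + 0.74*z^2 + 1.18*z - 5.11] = 5.76*z + 1.48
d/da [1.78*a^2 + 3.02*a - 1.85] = 3.56*a + 3.02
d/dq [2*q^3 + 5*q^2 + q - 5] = 6*q^2 + 10*q + 1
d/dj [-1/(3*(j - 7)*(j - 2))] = (2*j - 9)/(3*(j - 7)^2*(j - 2)^2)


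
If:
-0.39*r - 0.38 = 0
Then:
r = -0.97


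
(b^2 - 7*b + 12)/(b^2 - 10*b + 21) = (b - 4)/(b - 7)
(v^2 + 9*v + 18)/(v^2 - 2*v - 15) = (v + 6)/(v - 5)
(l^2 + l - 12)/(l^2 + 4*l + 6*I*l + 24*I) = (l - 3)/(l + 6*I)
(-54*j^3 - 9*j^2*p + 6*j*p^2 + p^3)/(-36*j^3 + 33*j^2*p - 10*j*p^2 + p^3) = (18*j^2 + 9*j*p + p^2)/(12*j^2 - 7*j*p + p^2)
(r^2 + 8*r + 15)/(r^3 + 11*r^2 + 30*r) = (r + 3)/(r*(r + 6))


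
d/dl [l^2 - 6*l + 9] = 2*l - 6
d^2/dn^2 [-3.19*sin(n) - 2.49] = 3.19*sin(n)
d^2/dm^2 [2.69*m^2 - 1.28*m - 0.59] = 5.38000000000000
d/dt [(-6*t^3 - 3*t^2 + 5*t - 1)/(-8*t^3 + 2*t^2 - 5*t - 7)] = (-36*t^4 + 140*t^3 + 107*t^2 + 46*t - 40)/(64*t^6 - 32*t^5 + 84*t^4 + 92*t^3 - 3*t^2 + 70*t + 49)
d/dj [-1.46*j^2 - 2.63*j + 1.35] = -2.92*j - 2.63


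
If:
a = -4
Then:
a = -4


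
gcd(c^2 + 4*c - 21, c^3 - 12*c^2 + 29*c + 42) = 1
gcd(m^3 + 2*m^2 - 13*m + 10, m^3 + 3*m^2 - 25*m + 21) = m - 1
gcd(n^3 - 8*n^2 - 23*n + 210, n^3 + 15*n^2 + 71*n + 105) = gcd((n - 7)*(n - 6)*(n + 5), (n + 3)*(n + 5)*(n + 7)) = n + 5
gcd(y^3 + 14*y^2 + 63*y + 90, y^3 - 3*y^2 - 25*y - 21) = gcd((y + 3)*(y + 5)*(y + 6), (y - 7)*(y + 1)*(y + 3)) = y + 3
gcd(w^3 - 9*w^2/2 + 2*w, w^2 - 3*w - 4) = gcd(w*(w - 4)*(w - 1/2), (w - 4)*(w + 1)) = w - 4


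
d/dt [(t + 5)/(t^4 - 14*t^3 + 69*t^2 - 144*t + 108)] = (-3*t^3 - t^2 + 138*t - 276)/(t^7 - 25*t^6 + 259*t^5 - 1443*t^4 + 4680*t^3 - 8856*t^2 + 9072*t - 3888)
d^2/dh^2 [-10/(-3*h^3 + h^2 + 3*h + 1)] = 20*((1 - 9*h)*(-3*h^3 + h^2 + 3*h + 1) - (-9*h^2 + 2*h + 3)^2)/(-3*h^3 + h^2 + 3*h + 1)^3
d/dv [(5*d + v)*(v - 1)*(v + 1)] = 10*d*v + 3*v^2 - 1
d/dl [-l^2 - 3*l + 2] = -2*l - 3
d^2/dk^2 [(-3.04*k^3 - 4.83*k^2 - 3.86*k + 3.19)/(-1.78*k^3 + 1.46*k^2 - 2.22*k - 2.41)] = (46.407448*k^6 + 1.30295999999997*k^5 - 452.483832*k^4 - 88.8161720000001*k^3 - 115.579308*k^2 + 331.57386*k - 39.089158)/(5.639752*k^9 - 13.877592*k^8 + 32.484288*k^7 - 14.82062*k^6 + 2.935464*k^5 + 50.965212*k^4 - 4.91145*k^3 + 10.192854*k^2 + 38.681946*k + 13.997521)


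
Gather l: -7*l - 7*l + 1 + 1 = 2 - 14*l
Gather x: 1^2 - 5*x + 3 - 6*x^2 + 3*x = -6*x^2 - 2*x + 4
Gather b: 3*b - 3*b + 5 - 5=0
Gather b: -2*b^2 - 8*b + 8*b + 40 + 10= 50 - 2*b^2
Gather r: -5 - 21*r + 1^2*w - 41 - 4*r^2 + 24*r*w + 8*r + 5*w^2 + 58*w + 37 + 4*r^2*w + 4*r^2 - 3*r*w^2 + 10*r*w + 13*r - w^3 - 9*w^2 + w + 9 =4*r^2*w + r*(-3*w^2 + 34*w) - w^3 - 4*w^2 + 60*w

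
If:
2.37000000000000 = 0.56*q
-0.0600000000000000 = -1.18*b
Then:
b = 0.05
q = 4.23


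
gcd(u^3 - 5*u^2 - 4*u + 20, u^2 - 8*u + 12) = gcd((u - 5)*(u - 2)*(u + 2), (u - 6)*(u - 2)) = u - 2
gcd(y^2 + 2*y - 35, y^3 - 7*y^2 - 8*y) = 1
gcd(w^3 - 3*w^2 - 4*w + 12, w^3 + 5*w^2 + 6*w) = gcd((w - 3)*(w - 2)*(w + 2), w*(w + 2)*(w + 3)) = w + 2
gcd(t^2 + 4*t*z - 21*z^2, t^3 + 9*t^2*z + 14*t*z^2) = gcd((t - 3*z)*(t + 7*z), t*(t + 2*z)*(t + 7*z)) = t + 7*z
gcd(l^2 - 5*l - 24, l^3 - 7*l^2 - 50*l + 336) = l - 8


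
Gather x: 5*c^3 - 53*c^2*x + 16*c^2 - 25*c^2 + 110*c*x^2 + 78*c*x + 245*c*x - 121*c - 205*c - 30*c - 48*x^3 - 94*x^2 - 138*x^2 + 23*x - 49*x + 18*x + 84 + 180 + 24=5*c^3 - 9*c^2 - 356*c - 48*x^3 + x^2*(110*c - 232) + x*(-53*c^2 + 323*c - 8) + 288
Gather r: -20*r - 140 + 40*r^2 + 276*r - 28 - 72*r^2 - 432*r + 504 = -32*r^2 - 176*r + 336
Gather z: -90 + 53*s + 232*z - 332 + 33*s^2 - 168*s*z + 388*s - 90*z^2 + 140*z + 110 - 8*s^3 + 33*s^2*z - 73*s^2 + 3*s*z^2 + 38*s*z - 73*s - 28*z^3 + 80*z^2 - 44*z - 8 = -8*s^3 - 40*s^2 + 368*s - 28*z^3 + z^2*(3*s - 10) + z*(33*s^2 - 130*s + 328) - 320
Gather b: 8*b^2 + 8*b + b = 8*b^2 + 9*b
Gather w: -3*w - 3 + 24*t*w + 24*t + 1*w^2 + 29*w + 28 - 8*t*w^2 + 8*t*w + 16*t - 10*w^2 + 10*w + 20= 40*t + w^2*(-8*t - 9) + w*(32*t + 36) + 45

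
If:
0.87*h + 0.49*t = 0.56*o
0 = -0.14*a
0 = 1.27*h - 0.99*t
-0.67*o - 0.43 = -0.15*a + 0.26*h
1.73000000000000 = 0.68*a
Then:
No Solution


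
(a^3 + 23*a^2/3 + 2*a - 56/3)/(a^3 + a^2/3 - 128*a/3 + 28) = (3*a^2 + 2*a - 8)/(3*a^2 - 20*a + 12)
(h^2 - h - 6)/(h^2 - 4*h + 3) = (h + 2)/(h - 1)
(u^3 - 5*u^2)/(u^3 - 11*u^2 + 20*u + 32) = u^2*(u - 5)/(u^3 - 11*u^2 + 20*u + 32)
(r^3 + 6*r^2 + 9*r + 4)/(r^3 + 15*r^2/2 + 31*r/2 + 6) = 2*(r^2 + 2*r + 1)/(2*r^2 + 7*r + 3)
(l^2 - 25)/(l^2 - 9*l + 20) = (l + 5)/(l - 4)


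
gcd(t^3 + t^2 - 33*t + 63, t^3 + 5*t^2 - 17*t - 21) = t^2 + 4*t - 21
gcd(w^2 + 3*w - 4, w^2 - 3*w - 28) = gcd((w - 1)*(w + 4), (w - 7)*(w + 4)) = w + 4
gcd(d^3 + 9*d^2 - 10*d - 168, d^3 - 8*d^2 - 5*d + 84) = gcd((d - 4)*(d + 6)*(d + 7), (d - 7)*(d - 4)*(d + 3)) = d - 4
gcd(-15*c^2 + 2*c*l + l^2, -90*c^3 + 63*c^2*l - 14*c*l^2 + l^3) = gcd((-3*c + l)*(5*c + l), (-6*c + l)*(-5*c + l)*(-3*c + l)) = 3*c - l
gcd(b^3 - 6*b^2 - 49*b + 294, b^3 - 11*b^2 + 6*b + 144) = b - 6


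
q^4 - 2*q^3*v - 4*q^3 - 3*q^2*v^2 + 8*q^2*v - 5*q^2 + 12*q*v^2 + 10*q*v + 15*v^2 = (q - 5)*(q + 1)*(q - 3*v)*(q + v)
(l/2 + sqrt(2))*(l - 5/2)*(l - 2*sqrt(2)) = l^3/2 - 5*l^2/4 - 4*l + 10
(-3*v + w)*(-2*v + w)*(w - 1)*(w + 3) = 6*v^2*w^2 + 12*v^2*w - 18*v^2 - 5*v*w^3 - 10*v*w^2 + 15*v*w + w^4 + 2*w^3 - 3*w^2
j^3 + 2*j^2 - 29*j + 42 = (j - 3)*(j - 2)*(j + 7)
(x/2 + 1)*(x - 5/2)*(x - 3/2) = x^3/2 - x^2 - 17*x/8 + 15/4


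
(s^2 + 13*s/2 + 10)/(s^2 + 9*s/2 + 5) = (s + 4)/(s + 2)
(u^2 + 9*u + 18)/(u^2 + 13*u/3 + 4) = 3*(u + 6)/(3*u + 4)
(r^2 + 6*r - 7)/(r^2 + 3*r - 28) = (r - 1)/(r - 4)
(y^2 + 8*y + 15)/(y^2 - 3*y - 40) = (y + 3)/(y - 8)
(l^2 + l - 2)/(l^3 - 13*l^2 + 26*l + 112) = (l - 1)/(l^2 - 15*l + 56)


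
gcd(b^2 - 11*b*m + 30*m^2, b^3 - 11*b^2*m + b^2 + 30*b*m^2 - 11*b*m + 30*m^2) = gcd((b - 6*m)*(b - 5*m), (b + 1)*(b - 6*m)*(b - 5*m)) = b^2 - 11*b*m + 30*m^2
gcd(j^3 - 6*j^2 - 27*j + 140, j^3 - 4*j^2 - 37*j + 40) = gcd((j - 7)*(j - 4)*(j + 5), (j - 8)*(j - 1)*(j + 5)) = j + 5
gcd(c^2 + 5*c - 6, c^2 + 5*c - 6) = c^2 + 5*c - 6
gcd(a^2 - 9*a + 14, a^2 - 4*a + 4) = a - 2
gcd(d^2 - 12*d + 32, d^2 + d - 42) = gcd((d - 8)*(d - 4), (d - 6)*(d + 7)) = 1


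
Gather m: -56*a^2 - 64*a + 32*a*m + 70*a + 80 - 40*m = -56*a^2 + 6*a + m*(32*a - 40) + 80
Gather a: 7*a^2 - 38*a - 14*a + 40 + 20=7*a^2 - 52*a + 60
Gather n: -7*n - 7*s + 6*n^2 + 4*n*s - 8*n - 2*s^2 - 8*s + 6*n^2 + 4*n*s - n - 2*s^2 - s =12*n^2 + n*(8*s - 16) - 4*s^2 - 16*s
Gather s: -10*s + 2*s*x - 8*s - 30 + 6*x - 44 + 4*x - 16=s*(2*x - 18) + 10*x - 90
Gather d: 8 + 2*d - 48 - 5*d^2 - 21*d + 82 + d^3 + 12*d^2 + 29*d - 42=d^3 + 7*d^2 + 10*d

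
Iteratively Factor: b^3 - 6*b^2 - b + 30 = (b - 5)*(b^2 - b - 6) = (b - 5)*(b - 3)*(b + 2)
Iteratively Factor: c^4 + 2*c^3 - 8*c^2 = (c)*(c^3 + 2*c^2 - 8*c) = c^2*(c^2 + 2*c - 8) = c^2*(c - 2)*(c + 4)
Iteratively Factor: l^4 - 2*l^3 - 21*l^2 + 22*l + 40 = (l - 5)*(l^3 + 3*l^2 - 6*l - 8) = (l - 5)*(l + 1)*(l^2 + 2*l - 8) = (l - 5)*(l - 2)*(l + 1)*(l + 4)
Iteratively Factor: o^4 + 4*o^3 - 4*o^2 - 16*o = (o + 2)*(o^3 + 2*o^2 - 8*o) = (o - 2)*(o + 2)*(o^2 + 4*o) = o*(o - 2)*(o + 2)*(o + 4)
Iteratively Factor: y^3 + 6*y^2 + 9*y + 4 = (y + 4)*(y^2 + 2*y + 1) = (y + 1)*(y + 4)*(y + 1)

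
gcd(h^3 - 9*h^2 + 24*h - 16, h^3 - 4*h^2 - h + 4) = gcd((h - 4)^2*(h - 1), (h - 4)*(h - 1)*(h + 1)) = h^2 - 5*h + 4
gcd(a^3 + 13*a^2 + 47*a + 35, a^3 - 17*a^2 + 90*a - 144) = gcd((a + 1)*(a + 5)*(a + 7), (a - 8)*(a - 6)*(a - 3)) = 1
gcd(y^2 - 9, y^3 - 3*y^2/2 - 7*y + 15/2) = y - 3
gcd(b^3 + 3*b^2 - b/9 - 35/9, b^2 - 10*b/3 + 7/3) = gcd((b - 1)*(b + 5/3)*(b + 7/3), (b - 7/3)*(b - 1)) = b - 1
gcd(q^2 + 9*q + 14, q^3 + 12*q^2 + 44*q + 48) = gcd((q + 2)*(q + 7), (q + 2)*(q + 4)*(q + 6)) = q + 2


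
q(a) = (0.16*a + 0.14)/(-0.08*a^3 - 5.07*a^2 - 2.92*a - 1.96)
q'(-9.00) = 0.00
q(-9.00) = 0.00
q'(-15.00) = 0.00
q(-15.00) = 0.00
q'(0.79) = 0.03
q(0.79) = -0.04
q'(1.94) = 0.01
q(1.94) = -0.02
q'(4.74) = 0.00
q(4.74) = -0.01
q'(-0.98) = -0.03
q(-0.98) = 0.00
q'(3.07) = 0.00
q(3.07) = -0.01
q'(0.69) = 0.04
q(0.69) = -0.04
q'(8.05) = 0.00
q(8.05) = -0.00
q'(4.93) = 0.00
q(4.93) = -0.01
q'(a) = (0.16*a + 0.14)*(0.24*a^2 + 10.14*a + 2.92)/(-0.08*a^3 - 5.07*a^2 - 2.92*a - 1.96)^2 + 0.16/(-0.08*a^3 - 5.07*a^2 - 2.92*a - 1.96) = (0.0256*a^3 + 0.8448*a^2 + 1.4196*a + 0.0952000000000001)/(0.0064*a^6 + 0.8112*a^5 + 26.1721*a^4 + 29.9224*a^3 + 28.4008*a^2 + 11.4464*a + 3.8416)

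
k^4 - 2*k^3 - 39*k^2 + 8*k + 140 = (k - 7)*(k - 2)*(k + 2)*(k + 5)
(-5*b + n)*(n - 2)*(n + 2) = -5*b*n^2 + 20*b + n^3 - 4*n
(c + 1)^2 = c^2 + 2*c + 1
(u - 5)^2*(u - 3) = u^3 - 13*u^2 + 55*u - 75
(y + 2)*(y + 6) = y^2 + 8*y + 12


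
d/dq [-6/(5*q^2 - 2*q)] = 12*(5*q - 1)/(q^2*(5*q - 2)^2)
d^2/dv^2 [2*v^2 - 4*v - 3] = 4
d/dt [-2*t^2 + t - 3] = 1 - 4*t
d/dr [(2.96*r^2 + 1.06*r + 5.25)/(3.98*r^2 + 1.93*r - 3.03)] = (1.494*r^2 - 59.7276*r - 13.3443)/(15.8404*r^4 + 15.3628*r^3 - 20.3939*r^2 - 11.6958*r + 9.1809)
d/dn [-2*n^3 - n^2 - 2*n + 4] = -6*n^2 - 2*n - 2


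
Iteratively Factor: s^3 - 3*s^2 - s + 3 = (s - 1)*(s^2 - 2*s - 3) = (s - 1)*(s + 1)*(s - 3)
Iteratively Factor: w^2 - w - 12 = (w - 4)*(w + 3)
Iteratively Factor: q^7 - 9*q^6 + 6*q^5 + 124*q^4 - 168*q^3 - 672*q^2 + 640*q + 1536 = (q - 4)*(q^6 - 5*q^5 - 14*q^4 + 68*q^3 + 104*q^2 - 256*q - 384) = (q - 4)*(q - 3)*(q^5 - 2*q^4 - 20*q^3 + 8*q^2 + 128*q + 128) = (q - 4)^2*(q - 3)*(q^4 + 2*q^3 - 12*q^2 - 40*q - 32) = (q - 4)^2*(q - 3)*(q + 2)*(q^3 - 12*q - 16) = (q - 4)^2*(q - 3)*(q + 2)^2*(q^2 - 2*q - 8) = (q - 4)^3*(q - 3)*(q + 2)^2*(q + 2)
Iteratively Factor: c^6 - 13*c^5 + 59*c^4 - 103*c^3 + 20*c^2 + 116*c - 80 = (c - 4)*(c^5 - 9*c^4 + 23*c^3 - 11*c^2 - 24*c + 20) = (c - 4)*(c - 1)*(c^4 - 8*c^3 + 15*c^2 + 4*c - 20) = (c - 4)*(c - 2)*(c - 1)*(c^3 - 6*c^2 + 3*c + 10) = (c - 4)*(c - 2)^2*(c - 1)*(c^2 - 4*c - 5) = (c - 5)*(c - 4)*(c - 2)^2*(c - 1)*(c + 1)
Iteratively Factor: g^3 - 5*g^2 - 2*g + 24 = (g - 3)*(g^2 - 2*g - 8) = (g - 3)*(g + 2)*(g - 4)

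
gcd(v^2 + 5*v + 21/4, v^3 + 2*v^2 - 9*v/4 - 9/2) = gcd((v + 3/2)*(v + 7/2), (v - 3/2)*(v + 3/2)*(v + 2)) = v + 3/2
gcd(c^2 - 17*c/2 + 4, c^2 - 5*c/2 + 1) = c - 1/2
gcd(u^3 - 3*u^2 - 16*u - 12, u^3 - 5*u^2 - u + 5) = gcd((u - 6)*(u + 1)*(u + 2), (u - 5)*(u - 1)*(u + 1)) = u + 1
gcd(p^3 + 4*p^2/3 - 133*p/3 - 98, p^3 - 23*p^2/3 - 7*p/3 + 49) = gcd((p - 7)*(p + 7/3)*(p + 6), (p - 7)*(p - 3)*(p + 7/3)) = p^2 - 14*p/3 - 49/3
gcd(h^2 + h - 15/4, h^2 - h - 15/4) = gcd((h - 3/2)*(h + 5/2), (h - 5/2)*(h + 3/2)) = 1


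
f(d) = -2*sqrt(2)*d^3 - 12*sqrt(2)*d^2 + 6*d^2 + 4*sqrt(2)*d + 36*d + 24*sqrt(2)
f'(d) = -6*sqrt(2)*d^2 - 24*sqrt(2)*d + 12*d + 4*sqrt(2) + 36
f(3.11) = -27.69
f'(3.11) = -108.65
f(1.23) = 63.32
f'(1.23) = 1.83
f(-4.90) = -100.82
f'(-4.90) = -54.56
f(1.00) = 61.80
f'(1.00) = 11.23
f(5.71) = -612.45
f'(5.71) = -360.28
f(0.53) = 52.52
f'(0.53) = 27.64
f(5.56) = -559.74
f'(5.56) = -342.65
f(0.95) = 61.19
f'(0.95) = 13.15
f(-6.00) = 0.00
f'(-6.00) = -132.17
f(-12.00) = 2841.82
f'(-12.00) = -916.93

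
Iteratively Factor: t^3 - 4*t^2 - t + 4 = (t - 4)*(t^2 - 1) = (t - 4)*(t + 1)*(t - 1)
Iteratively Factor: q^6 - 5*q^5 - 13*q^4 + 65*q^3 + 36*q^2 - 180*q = (q - 3)*(q^5 - 2*q^4 - 19*q^3 + 8*q^2 + 60*q) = (q - 3)*(q - 2)*(q^4 - 19*q^2 - 30*q) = (q - 3)*(q - 2)*(q + 3)*(q^3 - 3*q^2 - 10*q) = (q - 5)*(q - 3)*(q - 2)*(q + 3)*(q^2 + 2*q) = q*(q - 5)*(q - 3)*(q - 2)*(q + 3)*(q + 2)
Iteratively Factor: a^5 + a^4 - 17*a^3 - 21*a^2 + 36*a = (a + 3)*(a^4 - 2*a^3 - 11*a^2 + 12*a) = (a - 1)*(a + 3)*(a^3 - a^2 - 12*a) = (a - 1)*(a + 3)^2*(a^2 - 4*a) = (a - 4)*(a - 1)*(a + 3)^2*(a)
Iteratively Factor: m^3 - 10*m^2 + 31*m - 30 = (m - 3)*(m^2 - 7*m + 10) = (m - 5)*(m - 3)*(m - 2)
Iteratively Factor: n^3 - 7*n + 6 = (n - 2)*(n^2 + 2*n - 3) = (n - 2)*(n + 3)*(n - 1)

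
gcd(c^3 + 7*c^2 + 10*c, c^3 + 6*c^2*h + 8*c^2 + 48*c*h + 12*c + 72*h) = c + 2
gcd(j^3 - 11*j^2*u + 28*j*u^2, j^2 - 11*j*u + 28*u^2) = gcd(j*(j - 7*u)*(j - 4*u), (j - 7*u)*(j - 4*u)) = j^2 - 11*j*u + 28*u^2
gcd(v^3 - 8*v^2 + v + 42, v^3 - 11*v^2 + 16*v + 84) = v^2 - 5*v - 14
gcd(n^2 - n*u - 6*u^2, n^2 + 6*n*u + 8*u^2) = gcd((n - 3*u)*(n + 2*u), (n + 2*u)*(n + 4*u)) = n + 2*u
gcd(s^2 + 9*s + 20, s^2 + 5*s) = s + 5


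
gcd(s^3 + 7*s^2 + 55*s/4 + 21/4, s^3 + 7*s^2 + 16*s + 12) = s + 3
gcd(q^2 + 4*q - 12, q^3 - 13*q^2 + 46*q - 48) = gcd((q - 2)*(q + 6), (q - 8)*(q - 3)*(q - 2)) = q - 2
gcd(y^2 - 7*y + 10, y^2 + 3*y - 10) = y - 2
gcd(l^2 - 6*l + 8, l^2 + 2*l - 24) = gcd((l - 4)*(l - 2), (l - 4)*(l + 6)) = l - 4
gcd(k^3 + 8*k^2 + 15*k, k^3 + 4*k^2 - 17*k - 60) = k^2 + 8*k + 15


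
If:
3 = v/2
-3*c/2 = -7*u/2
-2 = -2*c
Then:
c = 1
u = 3/7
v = 6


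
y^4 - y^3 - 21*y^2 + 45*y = y*(y - 3)^2*(y + 5)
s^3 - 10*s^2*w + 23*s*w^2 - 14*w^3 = (s - 7*w)*(s - 2*w)*(s - w)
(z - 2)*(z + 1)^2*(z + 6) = z^4 + 6*z^3 - 3*z^2 - 20*z - 12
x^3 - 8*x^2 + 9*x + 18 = (x - 6)*(x - 3)*(x + 1)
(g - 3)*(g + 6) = g^2 + 3*g - 18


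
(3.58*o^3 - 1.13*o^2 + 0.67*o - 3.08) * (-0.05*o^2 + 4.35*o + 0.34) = -0.179*o^5 + 15.6295*o^4 - 3.7318*o^3 + 2.6843*o^2 - 13.1702*o - 1.0472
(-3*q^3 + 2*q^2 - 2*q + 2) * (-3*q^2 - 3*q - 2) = 9*q^5 + 3*q^4 + 6*q^3 - 4*q^2 - 2*q - 4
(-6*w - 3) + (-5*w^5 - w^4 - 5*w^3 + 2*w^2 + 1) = -5*w^5 - w^4 - 5*w^3 + 2*w^2 - 6*w - 2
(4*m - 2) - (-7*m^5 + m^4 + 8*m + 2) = 7*m^5 - m^4 - 4*m - 4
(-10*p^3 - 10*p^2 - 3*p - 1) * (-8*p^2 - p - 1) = 80*p^5 + 90*p^4 + 44*p^3 + 21*p^2 + 4*p + 1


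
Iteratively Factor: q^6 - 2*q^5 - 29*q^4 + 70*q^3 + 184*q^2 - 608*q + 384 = (q - 2)*(q^5 - 29*q^3 + 12*q^2 + 208*q - 192) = (q - 4)*(q - 2)*(q^4 + 4*q^3 - 13*q^2 - 40*q + 48) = (q - 4)*(q - 3)*(q - 2)*(q^3 + 7*q^2 + 8*q - 16) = (q - 4)*(q - 3)*(q - 2)*(q + 4)*(q^2 + 3*q - 4) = (q - 4)*(q - 3)*(q - 2)*(q + 4)^2*(q - 1)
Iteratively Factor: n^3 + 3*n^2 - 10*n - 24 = (n + 4)*(n^2 - n - 6) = (n + 2)*(n + 4)*(n - 3)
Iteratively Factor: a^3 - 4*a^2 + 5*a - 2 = (a - 2)*(a^2 - 2*a + 1) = (a - 2)*(a - 1)*(a - 1)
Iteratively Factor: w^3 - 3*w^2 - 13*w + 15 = (w - 5)*(w^2 + 2*w - 3) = (w - 5)*(w - 1)*(w + 3)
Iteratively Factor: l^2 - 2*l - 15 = (l + 3)*(l - 5)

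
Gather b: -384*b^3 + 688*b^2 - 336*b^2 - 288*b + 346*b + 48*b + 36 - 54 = -384*b^3 + 352*b^2 + 106*b - 18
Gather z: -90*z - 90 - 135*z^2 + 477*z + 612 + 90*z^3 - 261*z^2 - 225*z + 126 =90*z^3 - 396*z^2 + 162*z + 648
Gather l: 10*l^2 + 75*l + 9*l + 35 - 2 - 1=10*l^2 + 84*l + 32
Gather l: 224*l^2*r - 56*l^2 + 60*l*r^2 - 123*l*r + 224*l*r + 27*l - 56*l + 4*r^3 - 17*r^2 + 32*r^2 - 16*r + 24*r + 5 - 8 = l^2*(224*r - 56) + l*(60*r^2 + 101*r - 29) + 4*r^3 + 15*r^2 + 8*r - 3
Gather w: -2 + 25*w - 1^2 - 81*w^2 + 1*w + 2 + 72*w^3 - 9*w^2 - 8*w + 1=72*w^3 - 90*w^2 + 18*w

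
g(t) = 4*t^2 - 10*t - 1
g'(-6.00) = -58.00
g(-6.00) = 203.00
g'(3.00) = 14.00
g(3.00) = 5.00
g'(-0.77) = -16.16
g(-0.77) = 9.07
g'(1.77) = 4.16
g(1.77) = -6.17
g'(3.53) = 18.24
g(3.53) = 13.54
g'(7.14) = 47.12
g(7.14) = 131.52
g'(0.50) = -6.00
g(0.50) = -5.00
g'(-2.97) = -33.76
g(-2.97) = 63.98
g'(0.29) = -7.68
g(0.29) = -3.56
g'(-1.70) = -23.60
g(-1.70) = 27.56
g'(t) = 8*t - 10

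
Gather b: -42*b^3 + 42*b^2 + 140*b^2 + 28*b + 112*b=-42*b^3 + 182*b^2 + 140*b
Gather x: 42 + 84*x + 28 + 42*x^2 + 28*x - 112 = 42*x^2 + 112*x - 42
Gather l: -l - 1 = -l - 1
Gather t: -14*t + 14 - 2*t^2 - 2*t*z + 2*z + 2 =-2*t^2 + t*(-2*z - 14) + 2*z + 16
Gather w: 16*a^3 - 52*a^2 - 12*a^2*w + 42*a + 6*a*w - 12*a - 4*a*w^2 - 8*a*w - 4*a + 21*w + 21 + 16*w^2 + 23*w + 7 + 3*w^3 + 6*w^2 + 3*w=16*a^3 - 52*a^2 + 26*a + 3*w^3 + w^2*(22 - 4*a) + w*(-12*a^2 - 2*a + 47) + 28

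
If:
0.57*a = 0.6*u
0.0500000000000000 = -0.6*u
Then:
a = -0.09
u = -0.08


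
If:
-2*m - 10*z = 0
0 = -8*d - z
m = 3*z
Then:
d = 0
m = 0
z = 0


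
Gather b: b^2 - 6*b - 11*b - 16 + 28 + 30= b^2 - 17*b + 42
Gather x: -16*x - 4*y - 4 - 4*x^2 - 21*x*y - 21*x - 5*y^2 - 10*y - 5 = -4*x^2 + x*(-21*y - 37) - 5*y^2 - 14*y - 9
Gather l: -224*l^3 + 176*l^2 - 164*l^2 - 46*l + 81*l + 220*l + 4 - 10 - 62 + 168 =-224*l^3 + 12*l^2 + 255*l + 100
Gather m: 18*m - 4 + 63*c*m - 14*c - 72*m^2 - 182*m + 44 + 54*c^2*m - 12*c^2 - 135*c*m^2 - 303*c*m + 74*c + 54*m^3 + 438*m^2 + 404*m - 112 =-12*c^2 + 60*c + 54*m^3 + m^2*(366 - 135*c) + m*(54*c^2 - 240*c + 240) - 72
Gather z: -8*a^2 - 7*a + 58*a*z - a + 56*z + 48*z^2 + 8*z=-8*a^2 - 8*a + 48*z^2 + z*(58*a + 64)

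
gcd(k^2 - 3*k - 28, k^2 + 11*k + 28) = k + 4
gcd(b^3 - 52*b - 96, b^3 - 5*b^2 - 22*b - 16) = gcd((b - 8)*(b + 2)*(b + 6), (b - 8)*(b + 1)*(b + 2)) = b^2 - 6*b - 16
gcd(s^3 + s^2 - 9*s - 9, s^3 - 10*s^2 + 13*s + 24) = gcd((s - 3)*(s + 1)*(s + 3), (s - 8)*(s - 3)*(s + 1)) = s^2 - 2*s - 3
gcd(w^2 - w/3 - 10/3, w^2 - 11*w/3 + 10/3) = w - 2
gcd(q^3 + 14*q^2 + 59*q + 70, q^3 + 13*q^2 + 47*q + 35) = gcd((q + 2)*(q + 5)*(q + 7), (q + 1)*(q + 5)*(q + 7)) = q^2 + 12*q + 35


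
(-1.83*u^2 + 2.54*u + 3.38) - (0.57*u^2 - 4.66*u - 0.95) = -2.4*u^2 + 7.2*u + 4.33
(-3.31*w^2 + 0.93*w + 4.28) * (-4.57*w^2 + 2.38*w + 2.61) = 15.1267*w^4 - 12.1279*w^3 - 25.9853*w^2 + 12.6137*w + 11.1708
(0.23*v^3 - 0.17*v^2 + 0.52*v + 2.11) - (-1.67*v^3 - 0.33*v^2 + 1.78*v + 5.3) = 1.9*v^3 + 0.16*v^2 - 1.26*v - 3.19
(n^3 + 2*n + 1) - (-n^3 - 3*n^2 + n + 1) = 2*n^3 + 3*n^2 + n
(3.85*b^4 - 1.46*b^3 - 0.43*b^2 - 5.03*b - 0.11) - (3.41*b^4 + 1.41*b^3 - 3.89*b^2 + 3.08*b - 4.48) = 0.44*b^4 - 2.87*b^3 + 3.46*b^2 - 8.11*b + 4.37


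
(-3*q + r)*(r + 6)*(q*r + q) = -3*q^2*r^2 - 21*q^2*r - 18*q^2 + q*r^3 + 7*q*r^2 + 6*q*r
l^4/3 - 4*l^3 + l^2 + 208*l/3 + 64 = (l/3 + 1)*(l - 8)^2*(l + 1)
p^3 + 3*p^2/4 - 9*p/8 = p*(p - 3/4)*(p + 3/2)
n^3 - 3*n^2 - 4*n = n*(n - 4)*(n + 1)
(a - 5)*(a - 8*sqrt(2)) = a^2 - 8*sqrt(2)*a - 5*a + 40*sqrt(2)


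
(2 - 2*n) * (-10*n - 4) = 20*n^2 - 12*n - 8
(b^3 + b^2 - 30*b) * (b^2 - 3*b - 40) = b^5 - 2*b^4 - 73*b^3 + 50*b^2 + 1200*b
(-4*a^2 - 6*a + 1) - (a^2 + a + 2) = -5*a^2 - 7*a - 1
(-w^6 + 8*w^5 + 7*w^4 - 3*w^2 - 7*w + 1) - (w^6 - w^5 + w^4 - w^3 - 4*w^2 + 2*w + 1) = -2*w^6 + 9*w^5 + 6*w^4 + w^3 + w^2 - 9*w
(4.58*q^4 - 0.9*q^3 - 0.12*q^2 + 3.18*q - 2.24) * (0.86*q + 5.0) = 3.9388*q^5 + 22.126*q^4 - 4.6032*q^3 + 2.1348*q^2 + 13.9736*q - 11.2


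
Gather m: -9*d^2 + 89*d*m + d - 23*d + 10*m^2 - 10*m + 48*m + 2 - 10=-9*d^2 - 22*d + 10*m^2 + m*(89*d + 38) - 8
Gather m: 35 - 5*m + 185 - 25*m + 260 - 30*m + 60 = 540 - 60*m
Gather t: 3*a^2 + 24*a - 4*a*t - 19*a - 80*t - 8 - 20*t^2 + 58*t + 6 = 3*a^2 + 5*a - 20*t^2 + t*(-4*a - 22) - 2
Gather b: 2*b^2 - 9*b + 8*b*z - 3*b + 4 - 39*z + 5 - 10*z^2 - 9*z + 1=2*b^2 + b*(8*z - 12) - 10*z^2 - 48*z + 10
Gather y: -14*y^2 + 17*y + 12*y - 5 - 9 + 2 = -14*y^2 + 29*y - 12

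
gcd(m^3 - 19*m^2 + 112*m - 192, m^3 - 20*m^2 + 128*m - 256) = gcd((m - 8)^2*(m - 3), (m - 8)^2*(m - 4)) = m^2 - 16*m + 64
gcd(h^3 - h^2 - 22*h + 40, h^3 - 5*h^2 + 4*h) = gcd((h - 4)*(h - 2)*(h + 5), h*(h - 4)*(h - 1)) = h - 4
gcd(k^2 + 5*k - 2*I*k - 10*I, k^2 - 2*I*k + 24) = 1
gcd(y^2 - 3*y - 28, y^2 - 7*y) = y - 7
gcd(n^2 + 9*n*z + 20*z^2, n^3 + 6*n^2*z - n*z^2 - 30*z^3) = n + 5*z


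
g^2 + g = g*(g + 1)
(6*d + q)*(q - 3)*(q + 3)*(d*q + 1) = 6*d^2*q^3 - 54*d^2*q + d*q^4 - 3*d*q^2 - 54*d + q^3 - 9*q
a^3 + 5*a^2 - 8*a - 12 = (a - 2)*(a + 1)*(a + 6)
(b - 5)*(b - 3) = b^2 - 8*b + 15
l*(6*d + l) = 6*d*l + l^2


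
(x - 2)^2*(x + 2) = x^3 - 2*x^2 - 4*x + 8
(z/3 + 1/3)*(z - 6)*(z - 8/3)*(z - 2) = z^4/3 - 29*z^3/9 + 68*z^2/9 + 4*z/9 - 32/3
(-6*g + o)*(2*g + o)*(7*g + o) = -84*g^3 - 40*g^2*o + 3*g*o^2 + o^3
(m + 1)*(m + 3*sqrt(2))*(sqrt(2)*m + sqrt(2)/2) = sqrt(2)*m^3 + 3*sqrt(2)*m^2/2 + 6*m^2 + sqrt(2)*m/2 + 9*m + 3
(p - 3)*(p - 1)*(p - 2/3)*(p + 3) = p^4 - 5*p^3/3 - 25*p^2/3 + 15*p - 6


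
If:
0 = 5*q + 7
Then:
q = -7/5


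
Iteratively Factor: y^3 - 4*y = (y + 2)*(y^2 - 2*y) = (y - 2)*(y + 2)*(y)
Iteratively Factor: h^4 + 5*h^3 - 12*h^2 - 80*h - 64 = (h - 4)*(h^3 + 9*h^2 + 24*h + 16) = (h - 4)*(h + 1)*(h^2 + 8*h + 16) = (h - 4)*(h + 1)*(h + 4)*(h + 4)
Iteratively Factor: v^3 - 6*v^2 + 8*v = (v)*(v^2 - 6*v + 8) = v*(v - 4)*(v - 2)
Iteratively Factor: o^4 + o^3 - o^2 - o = (o + 1)*(o^3 - o) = (o + 1)^2*(o^2 - o) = o*(o + 1)^2*(o - 1)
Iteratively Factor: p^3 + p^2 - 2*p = (p)*(p^2 + p - 2) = p*(p + 2)*(p - 1)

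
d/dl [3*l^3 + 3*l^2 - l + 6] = 9*l^2 + 6*l - 1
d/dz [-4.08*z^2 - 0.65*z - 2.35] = -8.16*z - 0.65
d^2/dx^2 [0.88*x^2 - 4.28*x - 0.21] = 1.76000000000000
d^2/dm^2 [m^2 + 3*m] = 2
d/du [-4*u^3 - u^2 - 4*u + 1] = -12*u^2 - 2*u - 4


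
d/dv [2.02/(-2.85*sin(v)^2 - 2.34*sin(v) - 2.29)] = (11.514*sin(v) + 4.7268)*cos(v)/(2.85*sin(v)^2 + 2.34*sin(v) + 2.29)^2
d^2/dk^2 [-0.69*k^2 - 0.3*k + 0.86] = -1.38000000000000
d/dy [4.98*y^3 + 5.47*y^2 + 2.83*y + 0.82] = 14.94*y^2 + 10.94*y + 2.83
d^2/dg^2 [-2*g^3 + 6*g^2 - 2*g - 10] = 12 - 12*g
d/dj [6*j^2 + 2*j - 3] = 12*j + 2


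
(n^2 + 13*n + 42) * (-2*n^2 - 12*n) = -2*n^4 - 38*n^3 - 240*n^2 - 504*n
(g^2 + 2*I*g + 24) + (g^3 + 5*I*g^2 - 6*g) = g^3 + g^2 + 5*I*g^2 - 6*g + 2*I*g + 24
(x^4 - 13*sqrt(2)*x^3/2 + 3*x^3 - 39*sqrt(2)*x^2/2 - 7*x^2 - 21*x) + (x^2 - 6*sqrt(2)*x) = x^4 - 13*sqrt(2)*x^3/2 + 3*x^3 - 39*sqrt(2)*x^2/2 - 6*x^2 - 21*x - 6*sqrt(2)*x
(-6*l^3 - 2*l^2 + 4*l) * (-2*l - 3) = 12*l^4 + 22*l^3 - 2*l^2 - 12*l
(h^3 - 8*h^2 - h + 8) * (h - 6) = h^4 - 14*h^3 + 47*h^2 + 14*h - 48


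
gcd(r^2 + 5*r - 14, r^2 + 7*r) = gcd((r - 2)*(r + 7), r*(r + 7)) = r + 7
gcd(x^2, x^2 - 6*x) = x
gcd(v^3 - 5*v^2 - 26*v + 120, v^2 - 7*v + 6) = v - 6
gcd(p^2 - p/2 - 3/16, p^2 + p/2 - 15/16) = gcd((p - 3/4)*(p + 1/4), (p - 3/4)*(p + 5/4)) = p - 3/4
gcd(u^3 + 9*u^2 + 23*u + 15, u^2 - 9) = u + 3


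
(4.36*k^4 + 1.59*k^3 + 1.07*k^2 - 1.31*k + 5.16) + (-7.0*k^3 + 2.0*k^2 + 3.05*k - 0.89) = 4.36*k^4 - 5.41*k^3 + 3.07*k^2 + 1.74*k + 4.27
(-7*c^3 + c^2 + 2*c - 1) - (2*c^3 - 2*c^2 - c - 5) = -9*c^3 + 3*c^2 + 3*c + 4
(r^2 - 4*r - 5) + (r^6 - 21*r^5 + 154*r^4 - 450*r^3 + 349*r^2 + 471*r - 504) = r^6 - 21*r^5 + 154*r^4 - 450*r^3 + 350*r^2 + 467*r - 509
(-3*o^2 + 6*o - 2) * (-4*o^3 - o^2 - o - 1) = 12*o^5 - 21*o^4 + 5*o^3 - o^2 - 4*o + 2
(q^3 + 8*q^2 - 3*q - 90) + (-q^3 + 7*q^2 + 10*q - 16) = 15*q^2 + 7*q - 106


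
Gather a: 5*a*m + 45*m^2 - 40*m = 5*a*m + 45*m^2 - 40*m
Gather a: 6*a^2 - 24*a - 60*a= 6*a^2 - 84*a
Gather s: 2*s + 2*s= 4*s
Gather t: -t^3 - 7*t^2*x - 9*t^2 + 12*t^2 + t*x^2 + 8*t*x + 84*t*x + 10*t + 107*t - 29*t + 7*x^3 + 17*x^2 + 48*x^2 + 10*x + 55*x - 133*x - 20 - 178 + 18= -t^3 + t^2*(3 - 7*x) + t*(x^2 + 92*x + 88) + 7*x^3 + 65*x^2 - 68*x - 180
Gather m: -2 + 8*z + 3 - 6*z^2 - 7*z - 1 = -6*z^2 + z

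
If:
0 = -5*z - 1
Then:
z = -1/5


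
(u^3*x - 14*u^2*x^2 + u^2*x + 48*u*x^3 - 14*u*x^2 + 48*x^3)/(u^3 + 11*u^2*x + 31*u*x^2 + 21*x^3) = x*(u^3 - 14*u^2*x + u^2 + 48*u*x^2 - 14*u*x + 48*x^2)/(u^3 + 11*u^2*x + 31*u*x^2 + 21*x^3)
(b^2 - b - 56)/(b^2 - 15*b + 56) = (b + 7)/(b - 7)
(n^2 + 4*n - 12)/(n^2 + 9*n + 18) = (n - 2)/(n + 3)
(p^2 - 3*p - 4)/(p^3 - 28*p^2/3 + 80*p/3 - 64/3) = 3*(p + 1)/(3*p^2 - 16*p + 16)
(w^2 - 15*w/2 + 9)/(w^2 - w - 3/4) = 2*(w - 6)/(2*w + 1)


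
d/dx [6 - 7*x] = -7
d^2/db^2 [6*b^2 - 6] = 12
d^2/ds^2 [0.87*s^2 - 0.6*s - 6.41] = 1.74000000000000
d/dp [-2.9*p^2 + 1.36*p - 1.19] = 1.36 - 5.8*p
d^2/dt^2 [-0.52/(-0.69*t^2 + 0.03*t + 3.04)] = (0.495144*t^2 - 0.021528*t - 0.52*(1.38*t - 0.03)*(2.76*t - 0.06) - 2.181504)/(-0.69*t^2 + 0.03*t + 3.04)^3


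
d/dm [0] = 0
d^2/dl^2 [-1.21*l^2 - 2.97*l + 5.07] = -2.42000000000000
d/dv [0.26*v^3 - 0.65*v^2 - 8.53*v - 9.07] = 0.78*v^2 - 1.3*v - 8.53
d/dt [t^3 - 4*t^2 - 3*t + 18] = 3*t^2 - 8*t - 3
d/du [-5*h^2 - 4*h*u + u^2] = -4*h + 2*u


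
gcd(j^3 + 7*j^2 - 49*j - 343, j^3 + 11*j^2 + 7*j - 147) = j^2 + 14*j + 49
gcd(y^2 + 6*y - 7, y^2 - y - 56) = y + 7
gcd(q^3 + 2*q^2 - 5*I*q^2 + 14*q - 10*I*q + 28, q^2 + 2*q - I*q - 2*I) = q + 2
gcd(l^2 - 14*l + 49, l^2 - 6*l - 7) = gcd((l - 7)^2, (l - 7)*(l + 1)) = l - 7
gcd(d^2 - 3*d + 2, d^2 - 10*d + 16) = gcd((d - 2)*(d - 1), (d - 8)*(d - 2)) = d - 2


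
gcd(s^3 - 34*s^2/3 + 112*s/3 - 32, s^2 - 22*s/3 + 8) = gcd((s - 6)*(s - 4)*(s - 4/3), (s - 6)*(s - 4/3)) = s^2 - 22*s/3 + 8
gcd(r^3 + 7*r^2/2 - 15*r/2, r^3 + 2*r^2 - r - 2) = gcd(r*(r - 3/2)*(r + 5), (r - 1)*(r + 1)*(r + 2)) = 1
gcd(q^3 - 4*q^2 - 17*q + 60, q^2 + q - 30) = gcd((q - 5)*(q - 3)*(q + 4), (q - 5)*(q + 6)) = q - 5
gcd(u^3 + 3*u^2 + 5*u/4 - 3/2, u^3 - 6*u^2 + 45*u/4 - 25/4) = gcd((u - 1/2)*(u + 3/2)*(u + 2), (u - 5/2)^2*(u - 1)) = 1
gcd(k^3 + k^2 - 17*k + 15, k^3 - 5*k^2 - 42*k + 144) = k - 3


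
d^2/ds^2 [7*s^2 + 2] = 14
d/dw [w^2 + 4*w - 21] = 2*w + 4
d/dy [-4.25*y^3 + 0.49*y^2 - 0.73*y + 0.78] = -12.75*y^2 + 0.98*y - 0.73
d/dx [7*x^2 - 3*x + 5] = 14*x - 3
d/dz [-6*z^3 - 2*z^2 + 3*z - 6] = -18*z^2 - 4*z + 3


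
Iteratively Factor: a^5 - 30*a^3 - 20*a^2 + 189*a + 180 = (a - 5)*(a^4 + 5*a^3 - 5*a^2 - 45*a - 36) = (a - 5)*(a - 3)*(a^3 + 8*a^2 + 19*a + 12) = (a - 5)*(a - 3)*(a + 3)*(a^2 + 5*a + 4) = (a - 5)*(a - 3)*(a + 3)*(a + 4)*(a + 1)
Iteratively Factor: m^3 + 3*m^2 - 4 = (m - 1)*(m^2 + 4*m + 4) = (m - 1)*(m + 2)*(m + 2)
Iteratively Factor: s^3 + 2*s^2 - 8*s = (s - 2)*(s^2 + 4*s) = (s - 2)*(s + 4)*(s)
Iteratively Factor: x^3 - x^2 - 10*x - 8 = (x + 1)*(x^2 - 2*x - 8) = (x + 1)*(x + 2)*(x - 4)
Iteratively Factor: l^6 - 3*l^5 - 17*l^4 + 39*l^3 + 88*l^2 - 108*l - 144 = (l - 2)*(l^5 - l^4 - 19*l^3 + l^2 + 90*l + 72) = (l - 3)*(l - 2)*(l^4 + 2*l^3 - 13*l^2 - 38*l - 24) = (l - 3)*(l - 2)*(l + 1)*(l^3 + l^2 - 14*l - 24) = (l - 4)*(l - 3)*(l - 2)*(l + 1)*(l^2 + 5*l + 6) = (l - 4)*(l - 3)*(l - 2)*(l + 1)*(l + 3)*(l + 2)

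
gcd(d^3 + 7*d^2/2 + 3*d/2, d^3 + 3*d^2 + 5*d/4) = d^2 + d/2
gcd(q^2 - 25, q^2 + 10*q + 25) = q + 5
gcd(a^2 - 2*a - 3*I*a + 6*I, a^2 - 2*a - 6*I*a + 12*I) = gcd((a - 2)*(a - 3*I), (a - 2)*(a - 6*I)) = a - 2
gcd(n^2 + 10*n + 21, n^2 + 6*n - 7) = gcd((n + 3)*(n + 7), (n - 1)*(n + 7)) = n + 7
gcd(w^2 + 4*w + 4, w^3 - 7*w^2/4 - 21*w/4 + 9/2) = w + 2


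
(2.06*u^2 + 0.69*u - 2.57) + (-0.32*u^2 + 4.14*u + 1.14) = 1.74*u^2 + 4.83*u - 1.43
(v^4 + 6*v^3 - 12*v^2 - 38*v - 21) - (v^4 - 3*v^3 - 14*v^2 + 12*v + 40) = 9*v^3 + 2*v^2 - 50*v - 61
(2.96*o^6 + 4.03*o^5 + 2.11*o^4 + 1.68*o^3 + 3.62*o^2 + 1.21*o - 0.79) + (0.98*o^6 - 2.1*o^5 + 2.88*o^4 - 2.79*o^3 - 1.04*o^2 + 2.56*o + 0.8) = 3.94*o^6 + 1.93*o^5 + 4.99*o^4 - 1.11*o^3 + 2.58*o^2 + 3.77*o + 0.01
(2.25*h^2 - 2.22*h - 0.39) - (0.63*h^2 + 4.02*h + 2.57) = 1.62*h^2 - 6.24*h - 2.96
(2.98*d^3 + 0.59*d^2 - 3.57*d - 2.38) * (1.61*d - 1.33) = 4.7978*d^4 - 3.0135*d^3 - 6.5324*d^2 + 0.9163*d + 3.1654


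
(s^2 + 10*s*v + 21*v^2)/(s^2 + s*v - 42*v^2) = (s + 3*v)/(s - 6*v)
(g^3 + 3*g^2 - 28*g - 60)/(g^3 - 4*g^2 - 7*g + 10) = (g + 6)/(g - 1)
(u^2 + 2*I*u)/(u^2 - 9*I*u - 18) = u*(u + 2*I)/(u^2 - 9*I*u - 18)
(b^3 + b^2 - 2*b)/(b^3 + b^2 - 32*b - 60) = b*(b - 1)/(b^2 - b - 30)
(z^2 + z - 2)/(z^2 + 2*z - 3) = (z + 2)/(z + 3)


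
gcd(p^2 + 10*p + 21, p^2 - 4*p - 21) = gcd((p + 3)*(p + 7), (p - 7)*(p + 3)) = p + 3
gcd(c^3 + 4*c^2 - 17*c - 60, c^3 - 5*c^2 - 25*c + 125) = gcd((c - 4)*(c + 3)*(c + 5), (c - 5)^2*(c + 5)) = c + 5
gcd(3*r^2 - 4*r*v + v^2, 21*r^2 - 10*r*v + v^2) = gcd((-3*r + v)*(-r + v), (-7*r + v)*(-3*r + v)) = 3*r - v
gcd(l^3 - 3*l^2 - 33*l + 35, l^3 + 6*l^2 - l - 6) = l - 1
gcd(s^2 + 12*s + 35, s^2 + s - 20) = s + 5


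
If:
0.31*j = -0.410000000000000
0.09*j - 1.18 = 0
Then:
No Solution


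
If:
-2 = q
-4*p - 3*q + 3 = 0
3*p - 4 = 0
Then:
No Solution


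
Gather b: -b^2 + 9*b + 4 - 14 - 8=-b^2 + 9*b - 18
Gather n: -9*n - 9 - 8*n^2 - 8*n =-8*n^2 - 17*n - 9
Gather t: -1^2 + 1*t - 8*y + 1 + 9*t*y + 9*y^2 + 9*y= t*(9*y + 1) + 9*y^2 + y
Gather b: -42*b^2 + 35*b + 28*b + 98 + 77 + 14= -42*b^2 + 63*b + 189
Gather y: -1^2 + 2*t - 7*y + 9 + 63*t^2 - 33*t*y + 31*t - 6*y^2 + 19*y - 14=63*t^2 + 33*t - 6*y^2 + y*(12 - 33*t) - 6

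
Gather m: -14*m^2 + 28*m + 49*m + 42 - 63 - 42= -14*m^2 + 77*m - 63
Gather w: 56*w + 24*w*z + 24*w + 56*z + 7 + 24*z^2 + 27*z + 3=w*(24*z + 80) + 24*z^2 + 83*z + 10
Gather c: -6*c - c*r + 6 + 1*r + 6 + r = c*(-r - 6) + 2*r + 12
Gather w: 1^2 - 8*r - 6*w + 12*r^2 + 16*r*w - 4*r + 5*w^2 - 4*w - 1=12*r^2 - 12*r + 5*w^2 + w*(16*r - 10)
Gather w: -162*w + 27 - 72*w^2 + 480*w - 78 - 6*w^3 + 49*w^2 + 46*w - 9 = -6*w^3 - 23*w^2 + 364*w - 60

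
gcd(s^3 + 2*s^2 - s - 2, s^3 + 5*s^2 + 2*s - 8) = s^2 + s - 2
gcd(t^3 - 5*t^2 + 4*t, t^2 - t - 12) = t - 4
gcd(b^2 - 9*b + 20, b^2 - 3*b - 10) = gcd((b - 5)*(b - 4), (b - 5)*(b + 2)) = b - 5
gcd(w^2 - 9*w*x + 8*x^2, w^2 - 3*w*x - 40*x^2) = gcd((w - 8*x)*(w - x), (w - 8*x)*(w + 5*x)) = -w + 8*x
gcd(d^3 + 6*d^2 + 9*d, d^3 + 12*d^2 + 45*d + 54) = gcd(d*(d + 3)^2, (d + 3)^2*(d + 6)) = d^2 + 6*d + 9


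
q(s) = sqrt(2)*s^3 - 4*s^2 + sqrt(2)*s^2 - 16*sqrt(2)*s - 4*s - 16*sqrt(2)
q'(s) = 3*sqrt(2)*s^2 - 8*s + 2*sqrt(2)*s - 16*sqrt(2) - 4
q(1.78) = -70.24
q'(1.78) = -22.39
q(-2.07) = 8.87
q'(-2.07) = 2.26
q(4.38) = -70.03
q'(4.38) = 32.11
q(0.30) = -30.81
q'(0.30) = -27.80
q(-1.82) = 8.74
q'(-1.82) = -3.16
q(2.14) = -77.59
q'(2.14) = -18.26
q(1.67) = -67.72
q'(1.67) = -23.43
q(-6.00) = -261.42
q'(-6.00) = 157.14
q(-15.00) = -4977.99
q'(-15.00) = 1005.54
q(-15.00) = -4977.99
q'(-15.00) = 1005.54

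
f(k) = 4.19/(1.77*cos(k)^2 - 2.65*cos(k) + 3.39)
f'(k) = 4.19*(3.54*sin(k)*cos(k) - 2.65*sin(k))/(1.77*cos(k)^2 - 2.65*cos(k) + 3.39)^2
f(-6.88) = 1.74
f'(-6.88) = -0.11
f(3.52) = 0.57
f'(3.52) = 0.17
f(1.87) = 0.97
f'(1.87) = -0.79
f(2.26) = 0.72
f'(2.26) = -0.47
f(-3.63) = 0.59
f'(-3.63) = -0.22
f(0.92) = 1.72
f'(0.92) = -0.28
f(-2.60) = 0.60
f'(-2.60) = 0.25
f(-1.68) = 1.13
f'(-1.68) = 0.92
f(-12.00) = 1.74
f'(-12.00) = 0.13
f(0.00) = 1.67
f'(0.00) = 0.00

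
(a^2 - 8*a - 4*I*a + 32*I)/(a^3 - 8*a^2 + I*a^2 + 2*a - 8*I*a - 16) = (a - 4*I)/(a^2 + I*a + 2)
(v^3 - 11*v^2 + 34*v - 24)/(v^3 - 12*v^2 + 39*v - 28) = (v - 6)/(v - 7)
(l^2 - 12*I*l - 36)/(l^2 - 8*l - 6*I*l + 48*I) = (l - 6*I)/(l - 8)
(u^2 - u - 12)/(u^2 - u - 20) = (-u^2 + u + 12)/(-u^2 + u + 20)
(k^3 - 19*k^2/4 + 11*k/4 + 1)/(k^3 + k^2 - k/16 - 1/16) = 4*(k^2 - 5*k + 4)/(4*k^2 + 3*k - 1)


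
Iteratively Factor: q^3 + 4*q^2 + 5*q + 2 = (q + 1)*(q^2 + 3*q + 2) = (q + 1)^2*(q + 2)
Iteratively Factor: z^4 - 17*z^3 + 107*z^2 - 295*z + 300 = (z - 3)*(z^3 - 14*z^2 + 65*z - 100) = (z - 4)*(z - 3)*(z^2 - 10*z + 25) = (z - 5)*(z - 4)*(z - 3)*(z - 5)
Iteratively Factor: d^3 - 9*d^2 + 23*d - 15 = (d - 3)*(d^2 - 6*d + 5) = (d - 5)*(d - 3)*(d - 1)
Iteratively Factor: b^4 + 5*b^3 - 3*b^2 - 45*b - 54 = (b + 3)*(b^3 + 2*b^2 - 9*b - 18) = (b + 2)*(b + 3)*(b^2 - 9) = (b - 3)*(b + 2)*(b + 3)*(b + 3)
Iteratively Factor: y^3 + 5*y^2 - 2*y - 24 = (y + 3)*(y^2 + 2*y - 8) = (y - 2)*(y + 3)*(y + 4)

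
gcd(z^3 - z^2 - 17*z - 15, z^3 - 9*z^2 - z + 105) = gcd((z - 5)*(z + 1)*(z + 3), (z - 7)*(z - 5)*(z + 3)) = z^2 - 2*z - 15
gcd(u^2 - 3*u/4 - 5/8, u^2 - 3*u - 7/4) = u + 1/2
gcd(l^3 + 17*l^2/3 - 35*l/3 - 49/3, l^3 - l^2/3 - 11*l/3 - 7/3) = l^2 - 4*l/3 - 7/3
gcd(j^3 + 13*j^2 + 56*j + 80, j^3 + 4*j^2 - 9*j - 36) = j + 4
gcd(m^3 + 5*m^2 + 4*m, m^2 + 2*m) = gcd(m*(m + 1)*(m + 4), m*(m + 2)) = m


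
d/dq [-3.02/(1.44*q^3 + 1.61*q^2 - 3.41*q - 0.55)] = (13.0464*q^2 + 9.7244*q - 10.2982)/(1.44*q^3 + 1.61*q^2 - 3.41*q - 0.55)^2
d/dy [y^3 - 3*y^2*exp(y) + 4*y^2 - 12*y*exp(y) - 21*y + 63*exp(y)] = -3*y^2*exp(y) + 3*y^2 - 18*y*exp(y) + 8*y + 51*exp(y) - 21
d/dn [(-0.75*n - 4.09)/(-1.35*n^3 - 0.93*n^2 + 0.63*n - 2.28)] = (-2.025*n^3 - 17.262*n^2 - 7.6074*n + 4.2867)/(1.8225*n^6 + 2.511*n^5 - 0.8361*n^4 + 4.9842*n^3 + 4.6377*n^2 - 2.8728*n + 5.1984)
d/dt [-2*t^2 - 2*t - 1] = -4*t - 2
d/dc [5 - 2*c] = -2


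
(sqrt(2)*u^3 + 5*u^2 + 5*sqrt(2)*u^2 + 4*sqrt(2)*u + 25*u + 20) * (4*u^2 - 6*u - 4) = 4*sqrt(2)*u^5 + 14*sqrt(2)*u^4 + 20*u^4 - 18*sqrt(2)*u^3 + 70*u^3 - 90*u^2 - 44*sqrt(2)*u^2 - 220*u - 16*sqrt(2)*u - 80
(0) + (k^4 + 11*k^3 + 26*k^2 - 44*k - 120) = k^4 + 11*k^3 + 26*k^2 - 44*k - 120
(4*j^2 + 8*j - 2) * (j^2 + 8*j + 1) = 4*j^4 + 40*j^3 + 66*j^2 - 8*j - 2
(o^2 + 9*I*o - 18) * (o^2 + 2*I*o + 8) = o^4 + 11*I*o^3 - 28*o^2 + 36*I*o - 144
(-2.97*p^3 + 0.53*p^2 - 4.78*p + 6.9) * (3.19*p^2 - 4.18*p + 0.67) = -9.4743*p^5 + 14.1053*p^4 - 19.4535*p^3 + 42.3465*p^2 - 32.0446*p + 4.623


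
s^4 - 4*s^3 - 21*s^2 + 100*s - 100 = (s - 5)*(s - 2)^2*(s + 5)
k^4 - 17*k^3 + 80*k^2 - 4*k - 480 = (k - 8)*(k - 6)*(k - 5)*(k + 2)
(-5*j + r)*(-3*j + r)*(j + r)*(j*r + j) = 15*j^4*r + 15*j^4 + 7*j^3*r^2 + 7*j^3*r - 7*j^2*r^3 - 7*j^2*r^2 + j*r^4 + j*r^3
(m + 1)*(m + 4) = m^2 + 5*m + 4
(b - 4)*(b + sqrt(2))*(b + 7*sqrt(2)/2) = b^3 - 4*b^2 + 9*sqrt(2)*b^2/2 - 18*sqrt(2)*b + 7*b - 28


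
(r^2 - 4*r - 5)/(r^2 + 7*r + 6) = (r - 5)/(r + 6)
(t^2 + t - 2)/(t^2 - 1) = (t + 2)/(t + 1)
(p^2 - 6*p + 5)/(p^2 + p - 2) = (p - 5)/(p + 2)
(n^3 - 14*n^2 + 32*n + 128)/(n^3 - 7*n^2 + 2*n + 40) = (n^2 - 16*n + 64)/(n^2 - 9*n + 20)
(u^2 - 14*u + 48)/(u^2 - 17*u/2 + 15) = 2*(u - 8)/(2*u - 5)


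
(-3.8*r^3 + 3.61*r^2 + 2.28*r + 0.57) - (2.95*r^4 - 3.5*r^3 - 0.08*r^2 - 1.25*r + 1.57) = -2.95*r^4 - 0.3*r^3 + 3.69*r^2 + 3.53*r - 1.0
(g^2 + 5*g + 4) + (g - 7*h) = g^2 + 6*g - 7*h + 4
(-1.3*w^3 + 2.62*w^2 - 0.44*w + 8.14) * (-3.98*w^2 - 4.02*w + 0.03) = 5.174*w^5 - 5.2016*w^4 - 8.8202*w^3 - 30.5498*w^2 - 32.736*w + 0.2442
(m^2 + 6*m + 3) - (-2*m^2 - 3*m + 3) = 3*m^2 + 9*m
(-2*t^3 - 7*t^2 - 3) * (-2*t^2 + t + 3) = 4*t^5 + 12*t^4 - 13*t^3 - 15*t^2 - 3*t - 9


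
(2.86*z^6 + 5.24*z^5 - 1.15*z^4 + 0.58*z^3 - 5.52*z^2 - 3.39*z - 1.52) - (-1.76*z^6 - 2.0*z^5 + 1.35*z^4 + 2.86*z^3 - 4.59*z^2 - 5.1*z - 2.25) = 4.62*z^6 + 7.24*z^5 - 2.5*z^4 - 2.28*z^3 - 0.93*z^2 + 1.71*z + 0.73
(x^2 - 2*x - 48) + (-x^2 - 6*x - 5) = -8*x - 53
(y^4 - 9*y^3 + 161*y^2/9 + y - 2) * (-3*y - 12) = -3*y^5 + 15*y^4 + 163*y^3/3 - 653*y^2/3 - 6*y + 24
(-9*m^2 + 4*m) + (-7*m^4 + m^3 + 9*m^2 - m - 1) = -7*m^4 + m^3 + 3*m - 1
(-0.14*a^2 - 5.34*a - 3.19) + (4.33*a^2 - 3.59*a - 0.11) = 4.19*a^2 - 8.93*a - 3.3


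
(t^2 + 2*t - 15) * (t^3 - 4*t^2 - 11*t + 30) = t^5 - 2*t^4 - 34*t^3 + 68*t^2 + 225*t - 450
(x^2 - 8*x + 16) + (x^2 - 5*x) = 2*x^2 - 13*x + 16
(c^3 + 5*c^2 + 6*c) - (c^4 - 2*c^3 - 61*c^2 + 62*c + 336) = -c^4 + 3*c^3 + 66*c^2 - 56*c - 336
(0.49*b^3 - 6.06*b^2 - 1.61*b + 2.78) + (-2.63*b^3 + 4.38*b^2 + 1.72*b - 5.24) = -2.14*b^3 - 1.68*b^2 + 0.11*b - 2.46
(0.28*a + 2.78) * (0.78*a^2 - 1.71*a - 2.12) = 0.2184*a^3 + 1.6896*a^2 - 5.3474*a - 5.8936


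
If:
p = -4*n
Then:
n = -p/4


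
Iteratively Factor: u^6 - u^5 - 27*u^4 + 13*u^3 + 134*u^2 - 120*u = (u - 2)*(u^5 + u^4 - 25*u^3 - 37*u^2 + 60*u) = (u - 2)*(u + 3)*(u^4 - 2*u^3 - 19*u^2 + 20*u) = (u - 5)*(u - 2)*(u + 3)*(u^3 + 3*u^2 - 4*u) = (u - 5)*(u - 2)*(u - 1)*(u + 3)*(u^2 + 4*u) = u*(u - 5)*(u - 2)*(u - 1)*(u + 3)*(u + 4)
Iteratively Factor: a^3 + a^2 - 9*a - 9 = (a - 3)*(a^2 + 4*a + 3) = (a - 3)*(a + 1)*(a + 3)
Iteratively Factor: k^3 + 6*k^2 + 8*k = (k + 4)*(k^2 + 2*k) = k*(k + 4)*(k + 2)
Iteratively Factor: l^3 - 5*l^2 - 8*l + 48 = (l - 4)*(l^2 - l - 12) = (l - 4)*(l + 3)*(l - 4)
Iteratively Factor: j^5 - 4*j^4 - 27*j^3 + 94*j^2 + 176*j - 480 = (j - 2)*(j^4 - 2*j^3 - 31*j^2 + 32*j + 240) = (j - 2)*(j + 4)*(j^3 - 6*j^2 - 7*j + 60) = (j - 5)*(j - 2)*(j + 4)*(j^2 - j - 12) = (j - 5)*(j - 4)*(j - 2)*(j + 4)*(j + 3)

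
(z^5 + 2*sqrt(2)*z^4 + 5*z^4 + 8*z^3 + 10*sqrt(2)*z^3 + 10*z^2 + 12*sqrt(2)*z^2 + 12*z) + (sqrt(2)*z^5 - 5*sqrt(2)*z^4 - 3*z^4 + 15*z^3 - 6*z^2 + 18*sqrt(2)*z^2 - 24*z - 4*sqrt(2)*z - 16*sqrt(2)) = z^5 + sqrt(2)*z^5 - 3*sqrt(2)*z^4 + 2*z^4 + 10*sqrt(2)*z^3 + 23*z^3 + 4*z^2 + 30*sqrt(2)*z^2 - 12*z - 4*sqrt(2)*z - 16*sqrt(2)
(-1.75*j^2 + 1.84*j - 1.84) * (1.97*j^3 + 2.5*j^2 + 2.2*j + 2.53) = -3.4475*j^5 - 0.7502*j^4 - 2.8748*j^3 - 4.9795*j^2 + 0.607199999999999*j - 4.6552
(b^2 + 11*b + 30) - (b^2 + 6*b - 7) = 5*b + 37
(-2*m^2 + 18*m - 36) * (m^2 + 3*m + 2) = -2*m^4 + 12*m^3 + 14*m^2 - 72*m - 72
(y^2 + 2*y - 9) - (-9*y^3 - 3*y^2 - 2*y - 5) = 9*y^3 + 4*y^2 + 4*y - 4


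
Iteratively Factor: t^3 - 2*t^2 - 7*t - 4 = (t - 4)*(t^2 + 2*t + 1) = (t - 4)*(t + 1)*(t + 1)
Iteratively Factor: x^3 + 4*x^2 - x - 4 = (x + 4)*(x^2 - 1) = (x - 1)*(x + 4)*(x + 1)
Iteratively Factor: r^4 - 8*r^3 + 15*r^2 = (r)*(r^3 - 8*r^2 + 15*r) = r*(r - 3)*(r^2 - 5*r) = r*(r - 5)*(r - 3)*(r)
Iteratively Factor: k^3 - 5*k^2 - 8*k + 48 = (k - 4)*(k^2 - k - 12) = (k - 4)*(k + 3)*(k - 4)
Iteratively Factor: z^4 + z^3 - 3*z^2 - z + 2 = (z - 1)*(z^3 + 2*z^2 - z - 2) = (z - 1)*(z + 2)*(z^2 - 1) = (z - 1)^2*(z + 2)*(z + 1)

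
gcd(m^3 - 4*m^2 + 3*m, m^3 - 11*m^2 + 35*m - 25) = m - 1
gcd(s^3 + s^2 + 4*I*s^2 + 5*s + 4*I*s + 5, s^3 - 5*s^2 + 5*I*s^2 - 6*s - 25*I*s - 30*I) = s^2 + s*(1 + 5*I) + 5*I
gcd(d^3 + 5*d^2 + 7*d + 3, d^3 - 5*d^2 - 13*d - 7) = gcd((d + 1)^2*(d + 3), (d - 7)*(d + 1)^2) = d^2 + 2*d + 1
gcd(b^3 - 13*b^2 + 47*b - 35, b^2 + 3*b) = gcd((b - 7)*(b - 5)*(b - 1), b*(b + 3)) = 1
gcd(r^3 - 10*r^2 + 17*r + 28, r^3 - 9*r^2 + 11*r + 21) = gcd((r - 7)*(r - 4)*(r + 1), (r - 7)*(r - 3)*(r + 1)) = r^2 - 6*r - 7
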